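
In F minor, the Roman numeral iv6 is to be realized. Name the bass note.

Db

iv in F minor has root Bb; the chord is Bb-Db-F.
The figure 6 means first inversion — the third is in the bass.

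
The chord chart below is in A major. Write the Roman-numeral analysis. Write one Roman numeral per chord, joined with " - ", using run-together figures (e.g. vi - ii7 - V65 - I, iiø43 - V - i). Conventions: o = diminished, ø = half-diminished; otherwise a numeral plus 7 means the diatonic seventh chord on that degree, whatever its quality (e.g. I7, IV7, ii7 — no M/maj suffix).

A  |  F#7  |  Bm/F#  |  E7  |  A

I - V7/ii - ii64 - V7 - I

A: major triad on A = scale degree 1 → I.
F#7: a dominant seventh chord on F#, the applied dominant of ii → V7/ii.
Bm/F#: root B is the supertonic; minor triad there is ii64.
E7 has root E, degree 5 in A major, so V7.
A: root A is the tonic; major triad there is I.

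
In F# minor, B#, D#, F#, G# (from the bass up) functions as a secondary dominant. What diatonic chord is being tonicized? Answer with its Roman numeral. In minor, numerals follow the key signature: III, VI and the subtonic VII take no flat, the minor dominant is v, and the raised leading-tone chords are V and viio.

V

The chord is a dominant seventh chord on G#.
A dominant resolves down a perfect fifth: G# → C#. In F# minor, C# is scale degree 5, i.e. V.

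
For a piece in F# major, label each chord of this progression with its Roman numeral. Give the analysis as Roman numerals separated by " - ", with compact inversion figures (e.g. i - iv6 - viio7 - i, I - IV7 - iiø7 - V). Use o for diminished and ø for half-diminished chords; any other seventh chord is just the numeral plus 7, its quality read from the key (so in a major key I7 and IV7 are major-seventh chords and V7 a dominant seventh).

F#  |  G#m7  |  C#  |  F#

I - ii7 - V - I

F#: root F# is the tonic; major triad there is I.
G#m7 has root G#, degree 2 in F# major, so ii7.
C# has root C#, degree 5 in F# major, so V.
F#: root F# is the tonic; major triad there is I.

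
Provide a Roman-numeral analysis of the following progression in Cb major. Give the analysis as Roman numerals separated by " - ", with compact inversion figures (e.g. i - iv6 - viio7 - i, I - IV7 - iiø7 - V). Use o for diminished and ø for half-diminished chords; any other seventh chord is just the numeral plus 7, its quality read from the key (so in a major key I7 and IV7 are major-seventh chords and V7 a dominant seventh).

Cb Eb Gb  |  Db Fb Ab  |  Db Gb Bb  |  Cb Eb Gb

Cb-Eb-Gb has root Cb, degree 1 in Cb major, so I.
Db-Fb-Ab: minor triad on Db = scale degree 2 → ii.
Db-Gb-Bb: major triad on Gb = scale degree 5 → V64.
Cb-Eb-Gb: major triad on Cb = scale degree 1 → I.

I - ii - V64 - I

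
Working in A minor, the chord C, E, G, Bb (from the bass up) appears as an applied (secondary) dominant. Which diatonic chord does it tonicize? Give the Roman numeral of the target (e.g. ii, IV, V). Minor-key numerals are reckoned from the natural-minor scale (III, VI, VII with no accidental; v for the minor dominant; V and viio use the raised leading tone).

The chord is a dominant seventh chord on C.
A dominant resolves down a perfect fifth: C → F. In A minor, F is scale degree 6, i.e. VI.

VI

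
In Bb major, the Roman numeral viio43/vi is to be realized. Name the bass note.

The applied chord viio43/vi is rooted on F#: F#-A-C-Eb.
The figure 43 means second inversion — the fifth is in the bass.

C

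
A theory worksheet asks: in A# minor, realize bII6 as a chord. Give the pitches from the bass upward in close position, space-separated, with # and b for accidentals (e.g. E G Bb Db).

D# F# B

Scale degree 2 in A# minor is B#; lowering it a half step gives B. bII6 is the Neapolitan sixth — a major triad on the lowered second degree, here in its customary first inversion.
So the chord is B-D#-F#.
The figured bass 6 indicates first inversion, placing the third (D#) in the bass: D#-F#-B.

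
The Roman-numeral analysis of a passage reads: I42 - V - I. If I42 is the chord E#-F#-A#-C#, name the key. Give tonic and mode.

I42 is given as E#-F#-A#-C# — a major seventh chord with root F#.
If F# is scale degree 1 and the mode makes that degree carry a major seventh chord, the tonic is F# and the mode is major.

F# major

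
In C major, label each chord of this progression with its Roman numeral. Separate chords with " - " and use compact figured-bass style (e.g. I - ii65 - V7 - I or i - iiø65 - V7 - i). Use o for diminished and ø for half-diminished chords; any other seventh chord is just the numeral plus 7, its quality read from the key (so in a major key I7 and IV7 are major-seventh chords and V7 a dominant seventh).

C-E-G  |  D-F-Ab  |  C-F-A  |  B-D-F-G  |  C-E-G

C-E-G: major triad on C = scale degree 1 → I.
D-F-Ab: D with this quality isn't in the key; it's iio, borrowed from the parallel minor.
C-F-A: major triad on F = scale degree 4 → IV64.
B-D-F-G: root G is the dominant; dominant seventh chord there is V65.
C-E-G: major triad on C = scale degree 1 → I.

I - iio - IV64 - V65 - I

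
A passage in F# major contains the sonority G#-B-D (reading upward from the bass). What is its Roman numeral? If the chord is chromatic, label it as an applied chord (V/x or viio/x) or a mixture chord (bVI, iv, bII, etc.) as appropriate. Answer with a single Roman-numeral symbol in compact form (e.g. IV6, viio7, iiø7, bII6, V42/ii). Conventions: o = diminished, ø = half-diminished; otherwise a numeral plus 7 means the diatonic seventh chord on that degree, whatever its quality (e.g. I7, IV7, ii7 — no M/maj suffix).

iio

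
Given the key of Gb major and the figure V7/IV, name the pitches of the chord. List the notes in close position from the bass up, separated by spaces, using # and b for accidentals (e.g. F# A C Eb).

Gb Bb Db Fb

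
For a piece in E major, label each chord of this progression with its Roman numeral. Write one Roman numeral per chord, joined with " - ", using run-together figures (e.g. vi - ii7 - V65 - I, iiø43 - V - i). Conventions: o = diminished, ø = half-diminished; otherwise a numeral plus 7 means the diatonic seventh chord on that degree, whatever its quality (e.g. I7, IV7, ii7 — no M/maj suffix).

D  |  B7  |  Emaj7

bVII - V7 - I7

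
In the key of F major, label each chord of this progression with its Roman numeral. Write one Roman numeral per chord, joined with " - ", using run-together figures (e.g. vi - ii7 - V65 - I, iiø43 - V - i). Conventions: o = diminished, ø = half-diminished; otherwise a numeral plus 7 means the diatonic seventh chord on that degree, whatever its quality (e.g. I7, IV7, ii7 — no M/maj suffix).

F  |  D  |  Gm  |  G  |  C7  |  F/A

F: major triad on F = scale degree 1 → I.
D: chromatic; D is V of ii, so V/ii.
Gm has root G, degree 2 in F major, so ii.
G: chromatic; G is V of V, so V/V.
C7 has root C, degree 5 in F major, so V7.
F/A has root F, degree 1 in F major, so I6.

I - V/ii - ii - V/V - V7 - I6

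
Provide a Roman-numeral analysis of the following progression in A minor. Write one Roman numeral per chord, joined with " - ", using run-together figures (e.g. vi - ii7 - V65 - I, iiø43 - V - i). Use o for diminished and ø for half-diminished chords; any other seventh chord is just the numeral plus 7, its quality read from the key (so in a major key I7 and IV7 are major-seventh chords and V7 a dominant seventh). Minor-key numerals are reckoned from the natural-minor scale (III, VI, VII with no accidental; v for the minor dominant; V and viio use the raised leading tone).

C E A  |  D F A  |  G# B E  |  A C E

i6 - iv - V6 - i

C-E-A has root A, degree 1 in A minor, so i6.
D-F-A: minor triad on D = scale degree 4 → iv.
G#-B-E: major triad on E = scale degree 5 → V6.
A-C-E has root A, degree 1 in A minor, so i.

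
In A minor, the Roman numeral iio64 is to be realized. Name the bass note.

F

iio in A minor has root B; the chord is B-D-F.
The figure 64 means second inversion — the fifth is in the bass.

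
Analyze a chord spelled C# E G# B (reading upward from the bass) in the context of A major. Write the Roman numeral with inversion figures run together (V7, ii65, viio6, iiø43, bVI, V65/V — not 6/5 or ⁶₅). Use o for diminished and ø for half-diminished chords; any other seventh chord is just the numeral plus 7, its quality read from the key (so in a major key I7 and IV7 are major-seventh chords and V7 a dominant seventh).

iii7

Stacked in thirds the chord is C#-E-G#-B: a minor seventh chord on C#.
C# is scale degree 3 in A major, and a minor seventh chord on that degree is written iii7.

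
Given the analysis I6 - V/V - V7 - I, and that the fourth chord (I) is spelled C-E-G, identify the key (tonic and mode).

C major

The chord C is a major triad rooted on C; its label is I.
If C is scale degree 1 and the mode makes that degree carry a major triad, the tonic is C and the mode is major.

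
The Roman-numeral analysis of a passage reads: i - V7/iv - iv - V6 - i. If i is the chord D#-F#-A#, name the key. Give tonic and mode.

The chord D#m is a minor triad rooted on D#; its label is i.
If D# is scale degree 1 and the mode makes that degree carry a minor triad, the tonic is D# and the mode is minor.

D# minor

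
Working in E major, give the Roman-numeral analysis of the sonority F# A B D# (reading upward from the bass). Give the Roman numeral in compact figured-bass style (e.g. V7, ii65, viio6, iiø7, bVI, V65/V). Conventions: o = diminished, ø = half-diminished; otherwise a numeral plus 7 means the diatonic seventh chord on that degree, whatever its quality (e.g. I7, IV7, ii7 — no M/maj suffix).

V43

Stacked in thirds the chord is B-D#-F#-A: a dominant seventh chord on B.
B is scale degree 5 in E major, and a dominant seventh chord on that degree is written V7.
With F# in the bass the chord is in second inversion, so the figured bass is 43.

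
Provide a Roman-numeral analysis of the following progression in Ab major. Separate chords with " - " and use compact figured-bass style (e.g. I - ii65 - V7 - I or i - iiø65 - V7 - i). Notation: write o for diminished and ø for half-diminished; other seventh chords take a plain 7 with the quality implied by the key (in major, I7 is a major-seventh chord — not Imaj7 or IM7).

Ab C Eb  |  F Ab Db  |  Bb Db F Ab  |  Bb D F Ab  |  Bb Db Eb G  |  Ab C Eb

I - IV6 - ii7 - V7/V - V43 - I

Ab-C-Eb: major triad on Ab = scale degree 1 → I.
F-Ab-Db: root Db is the subdominant; major triad there is IV6.
Bb-Db-F-Ab has root Bb, degree 2 in Ab major, so ii7.
Bb-D-F-Ab: chromatic; Bb is V of V, so V7/V.
Bb-Db-Eb-G has root Eb, degree 5 in Ab major, so V43.
Ab-C-Eb: major triad on Ab = scale degree 1 → I.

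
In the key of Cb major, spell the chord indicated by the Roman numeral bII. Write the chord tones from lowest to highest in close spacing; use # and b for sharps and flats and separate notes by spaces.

Dbb Fb Abb

bII is the Neapolitan chord — a major triad on the lowered second degree. In Cb major that root is Dbb.
So the chord is Dbb-Fb-Abb.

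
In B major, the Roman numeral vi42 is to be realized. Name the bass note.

F#

vi in B major has root G#; the chord is G#-B-D#-F#.
The figure 42 means third inversion — the seventh is in the bass.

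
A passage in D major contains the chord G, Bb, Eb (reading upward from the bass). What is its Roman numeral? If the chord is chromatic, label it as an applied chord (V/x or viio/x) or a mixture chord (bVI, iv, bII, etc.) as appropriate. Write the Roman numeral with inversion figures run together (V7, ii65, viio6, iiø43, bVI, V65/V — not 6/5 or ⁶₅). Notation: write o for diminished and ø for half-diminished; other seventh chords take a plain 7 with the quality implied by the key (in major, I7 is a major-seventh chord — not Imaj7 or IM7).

bII6

Stacked in thirds the chord is Eb-G-Bb: a major triad on Eb.
Eb is the lowered second degree of D major (diatonic 2 would be E). This is the Neapolitan sixth — a major triad on the lowered second degree, here in its customary first inversion.
With G in the bass the chord is in first inversion, so the figured bass is 6.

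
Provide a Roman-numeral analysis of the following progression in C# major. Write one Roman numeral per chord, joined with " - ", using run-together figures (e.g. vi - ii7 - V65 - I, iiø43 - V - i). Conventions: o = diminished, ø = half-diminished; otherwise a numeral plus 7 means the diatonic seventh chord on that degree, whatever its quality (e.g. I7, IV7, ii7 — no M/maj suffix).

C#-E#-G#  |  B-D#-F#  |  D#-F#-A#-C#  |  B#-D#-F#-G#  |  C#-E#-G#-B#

C#-E#-G#: root C# is the tonic; major triad there is I.
B-D#-F#: major triad on B — chromatic; bVII (borrowed from the parallel minor).
D#-F#-A#-C#: root D# is the supertonic; minor seventh chord there is ii7.
B#-D#-F#-G# has root G#, degree 5 in C# major, so V65.
C#-E#-G#-B#: root C# is the tonic; major seventh chord there is I7.

I - bVII - ii7 - V65 - I7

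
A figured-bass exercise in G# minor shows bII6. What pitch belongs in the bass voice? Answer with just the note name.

C#

bII in G# minor has root A; the chord is A-C#-E.
The figure 6 means first inversion — the third is in the bass.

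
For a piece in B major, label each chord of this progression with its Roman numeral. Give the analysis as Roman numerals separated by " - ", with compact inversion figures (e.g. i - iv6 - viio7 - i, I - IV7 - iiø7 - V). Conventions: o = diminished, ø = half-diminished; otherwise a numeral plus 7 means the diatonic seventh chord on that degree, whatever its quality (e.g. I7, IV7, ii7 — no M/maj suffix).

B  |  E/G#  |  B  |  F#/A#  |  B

I - IV6 - I - V6 - I

B: root B is the tonic; major triad there is I.
E/G# has root E, degree 4 in B major, so IV6.
B has root B, degree 1 in B major, so I.
F#/A# has root F#, degree 5 in B major, so V6.
B: major triad on B = scale degree 1 → I.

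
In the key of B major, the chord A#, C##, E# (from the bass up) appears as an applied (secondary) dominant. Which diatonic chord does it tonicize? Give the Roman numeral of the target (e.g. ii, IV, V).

iii

The chord is a major triad on A#.
A dominant resolves down a perfect fifth: A# → D#. In B major, D# is scale degree 3, i.e. iii.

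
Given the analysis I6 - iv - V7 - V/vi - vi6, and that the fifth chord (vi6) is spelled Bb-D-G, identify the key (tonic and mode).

Bb major

vi6 is given as Bb-D-G — a minor triad with root G.
Counting down 5 scale steps from G places the tonic on Bb; a minor triad on degree 6 is diatonic only in major.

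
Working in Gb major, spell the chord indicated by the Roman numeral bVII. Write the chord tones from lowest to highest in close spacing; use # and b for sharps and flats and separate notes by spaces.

Fb Ab Cb

bVII is a major triad on the lowered seventh degree (the subtonic), borrowed from the parallel minor. In Gb major that root is Fb.
So the chord is Fb-Ab-Cb.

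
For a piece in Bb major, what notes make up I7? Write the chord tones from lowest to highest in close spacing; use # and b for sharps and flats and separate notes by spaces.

In Bb major, the tonic is Bb, and the diatonic chord built there is a major seventh chord.
Stacking thirds from Bb gives Bb-D-F-A.

Bb D F A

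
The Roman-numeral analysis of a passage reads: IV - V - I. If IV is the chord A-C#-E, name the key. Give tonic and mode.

The anchor chord is a major triad on A, labeled IV.
IV on A implies A is the subdominant; that puts the tonic at E, and the uppercase numeral fits major mode.

E major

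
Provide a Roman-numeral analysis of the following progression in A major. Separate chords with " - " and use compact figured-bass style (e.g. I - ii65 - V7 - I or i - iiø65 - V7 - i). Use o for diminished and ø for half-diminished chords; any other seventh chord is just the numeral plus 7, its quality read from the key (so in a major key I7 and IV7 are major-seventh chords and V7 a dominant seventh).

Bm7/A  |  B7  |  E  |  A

ii42 - V7/V - V - I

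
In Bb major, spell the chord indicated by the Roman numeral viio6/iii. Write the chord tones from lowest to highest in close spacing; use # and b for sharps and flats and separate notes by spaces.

E G C#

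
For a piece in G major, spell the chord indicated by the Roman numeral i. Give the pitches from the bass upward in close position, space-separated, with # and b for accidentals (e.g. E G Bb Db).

G Bb D

Scale degree 1 in G major is G; here the chord built on it is altered to a minor triad. i is the minor tonic, borrowed from the parallel minor.
So the chord is G-Bb-D.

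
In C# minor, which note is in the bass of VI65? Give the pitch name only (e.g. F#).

VI in C# minor has root A; the chord is A-C#-E-G#.
The figure 65 means first inversion — the third is in the bass.

C#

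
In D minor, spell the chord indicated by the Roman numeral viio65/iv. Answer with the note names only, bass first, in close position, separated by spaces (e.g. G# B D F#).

The slash marks an applied leading-tone chord: viio of iv. In D minor, iv is G, so the leading tone to it is F#, a half step below.
Building a fully diminished seventh chord on F# gives F#-A-C-Eb.
The figured bass 65 indicates first inversion, placing the third (A) in the bass: A-C-Eb-F#.

A C Eb F#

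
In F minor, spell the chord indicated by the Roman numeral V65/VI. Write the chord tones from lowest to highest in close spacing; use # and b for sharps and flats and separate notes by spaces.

V65/VI is a secondary dominant — the dominant seventh of VI. VI in F minor is Db, so the applied chord's root is Ab, a perfect fifth above.
Building a dominant seventh chord on Ab gives Ab-C-Eb-Gb.
The figured bass 65 indicates first inversion, placing the third (C) in the bass: C-Eb-Gb-Ab.

C Eb Gb Ab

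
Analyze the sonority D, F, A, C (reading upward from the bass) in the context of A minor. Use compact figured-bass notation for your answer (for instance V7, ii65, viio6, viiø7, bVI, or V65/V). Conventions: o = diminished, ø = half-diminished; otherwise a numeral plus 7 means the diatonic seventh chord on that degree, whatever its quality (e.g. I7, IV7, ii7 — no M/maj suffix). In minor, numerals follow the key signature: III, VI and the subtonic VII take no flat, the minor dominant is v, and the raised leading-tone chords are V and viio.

Stacked in thirds the chord is D-F-A-C: a minor seventh chord on D.
In A minor, D is the subdominant; the diatonic minor seventh chord there is iv7.

iv7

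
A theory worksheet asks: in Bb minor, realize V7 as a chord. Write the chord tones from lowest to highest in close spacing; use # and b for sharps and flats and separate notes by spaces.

In Bb minor, the dominant is F. The dominant is major (leading tone raised), so V is a dominant seventh chord.
Stacking thirds from F gives F-A-C-Eb.

F A C Eb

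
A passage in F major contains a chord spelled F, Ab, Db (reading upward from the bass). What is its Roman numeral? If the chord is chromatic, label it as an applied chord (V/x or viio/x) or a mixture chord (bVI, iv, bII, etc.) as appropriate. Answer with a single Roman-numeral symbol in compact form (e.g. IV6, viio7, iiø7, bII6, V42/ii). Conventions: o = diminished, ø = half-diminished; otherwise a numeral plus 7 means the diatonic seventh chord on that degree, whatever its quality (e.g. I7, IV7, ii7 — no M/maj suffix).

Stacked in thirds the chord is Db-F-Ab: a major triad on Db.
Db is the lowered sixth degree of F major (diatonic 6 would be D). This is a major triad on the lowered sixth degree, borrowed from the parallel minor.
With F in the bass the chord is in first inversion, so the figured bass is 6.

bVI6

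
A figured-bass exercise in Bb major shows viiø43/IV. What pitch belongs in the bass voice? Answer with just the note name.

The applied chord viiø43/IV is rooted on D: D-F-Ab-C.
The figure 43 means second inversion — the fifth is in the bass.

Ab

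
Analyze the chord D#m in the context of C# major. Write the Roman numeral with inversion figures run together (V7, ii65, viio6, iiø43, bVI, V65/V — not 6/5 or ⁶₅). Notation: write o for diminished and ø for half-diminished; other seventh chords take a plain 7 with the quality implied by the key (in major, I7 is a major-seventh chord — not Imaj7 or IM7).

Stacked in thirds the chord is D#-F#-A#: a minor triad on D#.
In C# major, D# is the supertonic; the diatonic minor triad there is ii.

ii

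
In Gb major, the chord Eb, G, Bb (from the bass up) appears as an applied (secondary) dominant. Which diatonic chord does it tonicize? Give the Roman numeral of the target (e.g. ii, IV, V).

The chord is a major triad on Eb.
A dominant resolves down a perfect fifth: Eb → Ab. In Gb major, Ab is scale degree 2, i.e. ii.

ii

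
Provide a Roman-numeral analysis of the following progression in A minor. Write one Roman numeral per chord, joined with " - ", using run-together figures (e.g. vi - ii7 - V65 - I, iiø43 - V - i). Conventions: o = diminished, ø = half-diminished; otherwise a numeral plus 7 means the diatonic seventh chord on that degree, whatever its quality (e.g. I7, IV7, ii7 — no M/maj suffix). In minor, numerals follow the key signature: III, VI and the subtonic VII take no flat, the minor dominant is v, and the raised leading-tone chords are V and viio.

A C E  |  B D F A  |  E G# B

i - iiø7 - V

A-C-E: minor triad on A = scale degree 1 → i.
B-D-F-A: root B is the supertonic; half-diminished seventh chord there is iiø7.
E-G#-B: major triad on E = scale degree 5 → V.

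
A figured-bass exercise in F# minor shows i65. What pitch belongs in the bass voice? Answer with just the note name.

A

i in F# minor has root F#; the chord is F#-A-C#-E.
The figure 65 means first inversion — the third is in the bass.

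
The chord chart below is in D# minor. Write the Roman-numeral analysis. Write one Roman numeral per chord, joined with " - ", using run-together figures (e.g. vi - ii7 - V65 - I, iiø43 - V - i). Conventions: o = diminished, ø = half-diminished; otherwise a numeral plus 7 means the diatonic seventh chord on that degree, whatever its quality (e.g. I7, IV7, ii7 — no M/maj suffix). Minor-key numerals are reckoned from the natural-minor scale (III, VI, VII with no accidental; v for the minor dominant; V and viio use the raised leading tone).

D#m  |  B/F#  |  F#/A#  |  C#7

i - VI64 - III6 - VII7

D#m: root D# is the tonic; minor triad there is i.
B/F# has root B, degree 6 in D# minor, so VI64.
F#/A#: root F# is the mediant; major triad there is III6.
C#7: root C# is the subtonic; dominant seventh chord there is VII7.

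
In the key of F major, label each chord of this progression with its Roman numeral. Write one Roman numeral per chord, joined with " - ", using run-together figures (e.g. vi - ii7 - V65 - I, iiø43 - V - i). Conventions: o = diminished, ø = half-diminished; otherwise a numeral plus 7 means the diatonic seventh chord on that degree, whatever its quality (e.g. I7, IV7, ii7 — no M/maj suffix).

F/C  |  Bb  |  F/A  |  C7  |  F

F/C: root F is the tonic; major triad there is I64.
Bb: root Bb is the subdominant; major triad there is IV.
F/A: major triad on F = scale degree 1 → I6.
C7 has root C, degree 5 in F major, so V7.
F: major triad on F = scale degree 1 → I.

I64 - IV - I6 - V7 - I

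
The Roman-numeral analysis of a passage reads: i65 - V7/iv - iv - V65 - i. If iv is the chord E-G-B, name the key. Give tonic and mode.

The chord Em is a minor triad rooted on E; its label is iv.
Counting down 3 scale steps from E places the tonic on B; a minor triad on degree 4 is diatonic only in minor.

B minor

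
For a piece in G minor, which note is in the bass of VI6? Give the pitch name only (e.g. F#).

VI in G minor has root Eb; the chord is Eb-G-Bb.
The figure 6 means first inversion — the third is in the bass.

G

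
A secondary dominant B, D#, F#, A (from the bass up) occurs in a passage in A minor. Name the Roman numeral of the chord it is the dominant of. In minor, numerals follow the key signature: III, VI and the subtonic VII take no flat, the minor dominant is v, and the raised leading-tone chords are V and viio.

V

The chord is a dominant seventh chord on B.
A dominant resolves down a perfect fifth: B → E. In A minor, E is scale degree 5, i.e. V.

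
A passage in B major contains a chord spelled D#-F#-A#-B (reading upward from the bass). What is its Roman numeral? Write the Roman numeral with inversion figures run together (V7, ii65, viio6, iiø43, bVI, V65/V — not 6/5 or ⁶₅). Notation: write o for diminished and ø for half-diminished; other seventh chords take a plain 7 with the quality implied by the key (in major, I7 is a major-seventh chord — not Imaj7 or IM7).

The pitches B-D#-F#-A# form a major seventh chord rooted on B.
B is scale degree 1 in B major, and a major seventh chord on that degree is written I7.
With D# in the bass the chord is in first inversion, so the figured bass is 65.

I65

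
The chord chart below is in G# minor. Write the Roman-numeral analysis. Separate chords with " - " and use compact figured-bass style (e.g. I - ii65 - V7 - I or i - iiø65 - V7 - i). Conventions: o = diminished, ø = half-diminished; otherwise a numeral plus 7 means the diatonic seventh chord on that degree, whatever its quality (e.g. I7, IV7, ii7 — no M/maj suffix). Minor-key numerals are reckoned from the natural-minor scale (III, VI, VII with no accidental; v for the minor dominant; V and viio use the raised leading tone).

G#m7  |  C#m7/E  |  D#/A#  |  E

i7 - iv65 - V64 - VI

G#m7: root G# is the tonic; minor seventh chord there is i7.
C#m7/E: minor seventh chord on C# = scale degree 4 → iv65.
D#/A#: root D# is the dominant; major triad there is V64.
E has root E, degree 6 in G# minor, so VI.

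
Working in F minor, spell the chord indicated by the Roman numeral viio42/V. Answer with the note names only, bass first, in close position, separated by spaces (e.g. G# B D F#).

Ab B D F

The slash marks an applied leading-tone chord: viio of V. In F minor, V is C, so the leading tone to it is B, a half step below.
Building a fully diminished seventh chord on B gives B-D-F-Ab.
The figured bass 42 indicates third inversion, placing the seventh (Ab) in the bass: Ab-B-D-F.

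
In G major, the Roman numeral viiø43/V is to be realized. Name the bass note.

G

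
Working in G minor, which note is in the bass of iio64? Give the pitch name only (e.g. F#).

iio in G minor has root A; the chord is A-C-Eb.
The figure 64 means second inversion — the fifth is in the bass.

Eb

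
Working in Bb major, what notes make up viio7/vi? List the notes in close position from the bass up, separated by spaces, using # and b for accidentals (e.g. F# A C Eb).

F# A C Eb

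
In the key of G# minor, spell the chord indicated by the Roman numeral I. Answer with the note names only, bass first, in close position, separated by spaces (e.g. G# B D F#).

G# B# D#

Scale degree 1 in G# minor is G#; here the chord built on it is altered to a major triad. I is the major tonic (Picardy third), borrowed from the parallel major.
So the chord is G#-B#-D#.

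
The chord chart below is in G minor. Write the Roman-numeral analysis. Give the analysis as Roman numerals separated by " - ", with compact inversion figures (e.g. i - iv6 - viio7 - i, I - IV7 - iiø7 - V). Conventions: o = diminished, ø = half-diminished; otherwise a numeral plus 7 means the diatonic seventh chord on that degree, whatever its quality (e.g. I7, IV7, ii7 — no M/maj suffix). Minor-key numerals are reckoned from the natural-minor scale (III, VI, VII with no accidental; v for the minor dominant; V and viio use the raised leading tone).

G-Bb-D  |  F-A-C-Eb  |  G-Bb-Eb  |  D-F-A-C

i - VII7 - VI6 - v7

G-Bb-D has root G, degree 1 in G minor, so i.
F-A-C-Eb: root F is the subtonic; dominant seventh chord there is VII7.
G-Bb-Eb has root Eb, degree 6 in G minor, so VI6.
D-F-A-C has root D, degree 5 in G minor, so v7.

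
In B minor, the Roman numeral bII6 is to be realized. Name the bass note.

E

bII in B minor has root C; the chord is C-E-G.
The figure 6 means first inversion — the third is in the bass.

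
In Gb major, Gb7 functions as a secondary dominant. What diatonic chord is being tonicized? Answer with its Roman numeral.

IV

The chord is a dominant seventh chord on Gb.
A dominant resolves down a perfect fifth: Gb → Cb. In Gb major, Cb is scale degree 4, i.e. IV.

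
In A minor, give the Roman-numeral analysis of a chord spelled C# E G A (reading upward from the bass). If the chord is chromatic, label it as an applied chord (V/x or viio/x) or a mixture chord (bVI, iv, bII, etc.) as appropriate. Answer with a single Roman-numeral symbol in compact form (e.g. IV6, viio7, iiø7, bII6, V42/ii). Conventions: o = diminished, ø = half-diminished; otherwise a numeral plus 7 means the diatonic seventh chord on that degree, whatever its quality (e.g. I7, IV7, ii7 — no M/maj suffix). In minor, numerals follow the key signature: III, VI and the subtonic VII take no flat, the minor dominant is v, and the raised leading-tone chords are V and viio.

The pitches A-C#-E-G form a dominant seventh chord rooted on A.
A is not a diatonic chord root with this quality in A minor, but it lies a perfect fifth above D (iv), so the chord functions as an applied dominant of iv.
With C# in the bass the chord is in first inversion, so the figured bass is 65.

V65/iv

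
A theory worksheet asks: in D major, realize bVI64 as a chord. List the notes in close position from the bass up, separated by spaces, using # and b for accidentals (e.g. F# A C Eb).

F Bb D

bVI64 is a major triad on the lowered sixth degree, borrowed from the parallel minor. In D major that root is Bb.
So the chord is Bb-D-F.
With the 64 figure the chord is in second inversion; from the bass F upward in close position it reads F-Bb-D.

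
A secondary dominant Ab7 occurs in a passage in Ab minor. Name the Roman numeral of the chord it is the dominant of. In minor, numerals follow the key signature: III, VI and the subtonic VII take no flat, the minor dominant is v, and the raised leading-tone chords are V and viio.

The chord is a dominant seventh chord on Ab.
A dominant resolves down a perfect fifth: Ab → Db. In Ab minor, Db is scale degree 4, i.e. iv.

iv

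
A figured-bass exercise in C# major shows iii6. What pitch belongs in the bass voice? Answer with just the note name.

iii in C# major has root E#; the chord is E#-G#-B#.
The figure 6 means first inversion — the third is in the bass.

G#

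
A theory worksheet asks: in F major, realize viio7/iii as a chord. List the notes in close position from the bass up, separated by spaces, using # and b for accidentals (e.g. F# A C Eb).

viio7/iii is a secondary leading-tone chord. The target iii is A in F major; the applied chord is rooted a semitone below, on G#.
Building a fully diminished seventh chord on G# gives G#-B-D-F.

G# B D F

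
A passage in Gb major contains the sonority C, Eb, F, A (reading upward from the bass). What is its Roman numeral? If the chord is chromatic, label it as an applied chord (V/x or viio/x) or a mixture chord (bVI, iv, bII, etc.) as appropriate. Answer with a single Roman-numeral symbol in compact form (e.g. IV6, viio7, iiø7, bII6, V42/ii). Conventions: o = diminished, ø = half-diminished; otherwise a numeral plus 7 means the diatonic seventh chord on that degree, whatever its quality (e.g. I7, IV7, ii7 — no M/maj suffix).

V43/iii

Stacked in thirds the chord is F-A-C-Eb: a dominant seventh chord on F.
F is not a diatonic chord root with this quality in Gb major, but it lies a perfect fifth above Bb (iii), so the chord functions as an applied dominant of iii.
With C in the bass the chord is in second inversion, so the figured bass is 43.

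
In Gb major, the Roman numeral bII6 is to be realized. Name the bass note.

Cb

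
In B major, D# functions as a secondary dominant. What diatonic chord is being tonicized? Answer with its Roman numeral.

The chord is a major triad on D#.
A dominant resolves down a perfect fifth: D# → G#. In B major, G# is scale degree 6, i.e. vi.

vi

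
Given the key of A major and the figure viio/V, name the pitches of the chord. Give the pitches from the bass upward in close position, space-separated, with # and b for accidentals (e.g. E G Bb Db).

viio/V is a secondary leading-tone chord. The target V is E in A major; the applied chord is rooted a semitone below, on D#.
Building a diminished triad on D# gives D#-F#-A.

D# F# A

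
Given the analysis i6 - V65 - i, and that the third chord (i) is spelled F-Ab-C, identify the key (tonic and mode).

F minor

The chord Fm is a minor triad rooted on F; its label is i.
If F is scale degree 1 and the mode makes that degree carry a minor triad, the tonic is F and the mode is minor.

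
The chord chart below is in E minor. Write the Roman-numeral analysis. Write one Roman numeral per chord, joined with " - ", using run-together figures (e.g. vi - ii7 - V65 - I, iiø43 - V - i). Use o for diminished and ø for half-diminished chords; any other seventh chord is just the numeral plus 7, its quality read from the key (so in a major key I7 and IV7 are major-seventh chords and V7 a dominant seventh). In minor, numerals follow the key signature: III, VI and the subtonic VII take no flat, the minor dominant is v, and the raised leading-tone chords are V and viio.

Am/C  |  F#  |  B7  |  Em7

Am/C has root A, degree 4 in E minor, so iv6.
F# is the secondary dominant of V (major triad on F#): V/V.
B7 has root B, degree 5 in E minor, so V7.
Em7 has root E, degree 1 in E minor, so i7.

iv6 - V/V - V7 - i7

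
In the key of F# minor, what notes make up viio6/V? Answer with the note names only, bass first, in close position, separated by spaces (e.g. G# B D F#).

viio6/V is a secondary leading-tone chord. The target V is C# in F# minor; the applied chord is rooted a semitone below, on B#.
Building a diminished triad on B# gives B#-D#-F#.
The figured bass 6 indicates first inversion, placing the third (D#) in the bass: D#-F#-B#.

D# F# B#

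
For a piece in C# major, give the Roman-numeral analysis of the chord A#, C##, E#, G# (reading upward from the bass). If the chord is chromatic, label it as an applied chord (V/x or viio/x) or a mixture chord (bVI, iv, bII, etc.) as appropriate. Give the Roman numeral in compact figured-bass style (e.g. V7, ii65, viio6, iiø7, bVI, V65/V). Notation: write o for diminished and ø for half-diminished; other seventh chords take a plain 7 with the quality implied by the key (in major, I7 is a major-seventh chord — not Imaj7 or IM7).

Stacked in thirds the chord is A#-C##-E#-G#: a dominant seventh chord on A#.
A# is not a diatonic chord root with this quality in C# major, but it lies a perfect fifth above D# (ii), so the chord functions as an applied dominant of ii.

V7/ii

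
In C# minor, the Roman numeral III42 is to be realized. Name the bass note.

D#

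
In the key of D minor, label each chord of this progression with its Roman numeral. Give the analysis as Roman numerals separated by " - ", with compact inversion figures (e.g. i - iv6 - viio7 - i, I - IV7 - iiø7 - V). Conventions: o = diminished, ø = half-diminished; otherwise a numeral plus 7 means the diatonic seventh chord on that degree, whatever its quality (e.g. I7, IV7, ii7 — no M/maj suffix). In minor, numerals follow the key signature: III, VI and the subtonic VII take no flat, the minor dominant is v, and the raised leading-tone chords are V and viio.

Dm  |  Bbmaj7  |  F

Dm has root D, degree 1 in D minor, so i.
Bbmaj7: root Bb is the submediant; major seventh chord there is VI7.
F: major triad on F = scale degree 3 → III.

i - VI7 - III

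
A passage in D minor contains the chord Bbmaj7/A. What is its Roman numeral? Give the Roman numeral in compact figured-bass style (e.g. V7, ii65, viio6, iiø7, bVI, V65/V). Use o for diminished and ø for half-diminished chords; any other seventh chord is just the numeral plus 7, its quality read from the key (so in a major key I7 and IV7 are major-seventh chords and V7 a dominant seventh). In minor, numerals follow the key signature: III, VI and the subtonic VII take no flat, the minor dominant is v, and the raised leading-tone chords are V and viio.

VI42

Stacked in thirds the chord is Bb-D-F-A: a major seventh chord on Bb.
Bb is scale degree 6 in D minor, and a major seventh chord on that degree is written VI7.
With A in the bass the chord is in third inversion, so the figured bass is 42.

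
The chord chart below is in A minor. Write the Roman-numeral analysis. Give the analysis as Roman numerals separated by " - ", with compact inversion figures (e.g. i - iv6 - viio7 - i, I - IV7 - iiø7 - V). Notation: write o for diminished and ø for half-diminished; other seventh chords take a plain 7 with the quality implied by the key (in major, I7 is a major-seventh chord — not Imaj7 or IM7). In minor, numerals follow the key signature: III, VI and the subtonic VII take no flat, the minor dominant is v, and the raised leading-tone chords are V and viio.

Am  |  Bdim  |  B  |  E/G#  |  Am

i - iio - V/V - V6 - i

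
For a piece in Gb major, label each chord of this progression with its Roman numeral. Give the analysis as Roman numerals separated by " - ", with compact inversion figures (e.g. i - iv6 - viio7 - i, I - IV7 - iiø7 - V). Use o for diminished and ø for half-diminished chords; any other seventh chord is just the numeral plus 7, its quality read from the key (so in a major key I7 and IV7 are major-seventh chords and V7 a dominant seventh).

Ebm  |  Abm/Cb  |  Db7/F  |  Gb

vi - ii6 - V65 - I

Ebm has root Eb, degree 6 in Gb major, so vi.
Abm/Cb: root Ab is the supertonic; minor triad there is ii6.
Db7/F has root Db, degree 5 in Gb major, so V65.
Gb has root Gb, degree 1 in Gb major, so I.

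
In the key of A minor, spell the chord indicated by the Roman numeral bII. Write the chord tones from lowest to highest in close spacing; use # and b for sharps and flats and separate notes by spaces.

Bb D F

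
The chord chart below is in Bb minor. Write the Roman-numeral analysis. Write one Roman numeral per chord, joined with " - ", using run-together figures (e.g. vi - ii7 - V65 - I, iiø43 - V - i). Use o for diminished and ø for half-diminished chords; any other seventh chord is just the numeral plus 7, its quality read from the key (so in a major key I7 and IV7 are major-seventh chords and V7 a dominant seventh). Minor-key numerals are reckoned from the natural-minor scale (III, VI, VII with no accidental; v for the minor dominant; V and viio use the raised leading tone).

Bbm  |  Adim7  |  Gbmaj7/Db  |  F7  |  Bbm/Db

i - viio7 - VI43 - V7 - i6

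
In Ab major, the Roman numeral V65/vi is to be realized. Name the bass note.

The applied chord V65/vi is rooted on C: C-E-G-Bb.
The figure 65 means first inversion — the third is in the bass.

E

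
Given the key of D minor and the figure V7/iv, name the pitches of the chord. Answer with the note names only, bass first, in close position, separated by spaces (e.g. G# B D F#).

V7/iv is a secondary dominant — the dominant seventh of iv. iv in D minor is G, so the applied chord's root is D, a perfect fifth above.
Building a dominant seventh chord on D gives D-F#-A-C.

D F# A C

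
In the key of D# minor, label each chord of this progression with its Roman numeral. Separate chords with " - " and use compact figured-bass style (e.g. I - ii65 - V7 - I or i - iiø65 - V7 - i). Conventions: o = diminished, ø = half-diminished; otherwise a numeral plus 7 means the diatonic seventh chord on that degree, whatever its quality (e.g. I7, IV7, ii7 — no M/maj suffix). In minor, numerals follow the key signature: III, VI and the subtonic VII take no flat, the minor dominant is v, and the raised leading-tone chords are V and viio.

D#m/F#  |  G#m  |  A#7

D#m/F#: root D# is the tonic; minor triad there is i6.
G#m: minor triad on G# = scale degree 4 → iv.
A#7: root A# is the dominant; dominant seventh chord there is V7.

i6 - iv - V7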